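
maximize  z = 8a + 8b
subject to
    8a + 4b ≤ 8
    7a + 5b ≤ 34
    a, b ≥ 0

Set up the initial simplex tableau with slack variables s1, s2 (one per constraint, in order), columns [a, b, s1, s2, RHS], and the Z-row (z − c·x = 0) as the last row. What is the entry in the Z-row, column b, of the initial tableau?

-8

The Z-row carries the negated objective coefficients: the b entry is -8.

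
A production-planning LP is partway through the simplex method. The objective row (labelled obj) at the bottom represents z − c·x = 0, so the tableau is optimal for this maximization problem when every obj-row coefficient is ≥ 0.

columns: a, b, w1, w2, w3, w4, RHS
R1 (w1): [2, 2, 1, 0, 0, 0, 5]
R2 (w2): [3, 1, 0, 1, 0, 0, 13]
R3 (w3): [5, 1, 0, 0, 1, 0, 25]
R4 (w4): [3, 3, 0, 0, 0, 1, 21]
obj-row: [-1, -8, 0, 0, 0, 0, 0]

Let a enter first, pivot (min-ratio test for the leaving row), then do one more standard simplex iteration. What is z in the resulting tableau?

20

Ratio test on column a — row 1: 5/2 = 5/2; row 2: 13/3 = 13/3; row 3: 25/5 = 5; row 4: 21/3 = 7. Minimum is 5/2 at row 1 (w1 leaves); pivot element 2.
Pivot on row 1; the obj-row RHS becomes 0 − (-1)·(5/2) = 5/2.
Next entering variable (most negative obj-row entry -7): b.
Ratio test on column b — row 1: (5/2)/1 = 5/2; row 2: entry -2 ≤ 0; row 3: entry -4 ≤ 0; row 4: entry 0 ≤ 0. Minimum is 5/2 at row 1 (a leaves); pivot element 1.
After the second pivot the obj-row RHS is 5/2 − (-7)·(5/2) = 20.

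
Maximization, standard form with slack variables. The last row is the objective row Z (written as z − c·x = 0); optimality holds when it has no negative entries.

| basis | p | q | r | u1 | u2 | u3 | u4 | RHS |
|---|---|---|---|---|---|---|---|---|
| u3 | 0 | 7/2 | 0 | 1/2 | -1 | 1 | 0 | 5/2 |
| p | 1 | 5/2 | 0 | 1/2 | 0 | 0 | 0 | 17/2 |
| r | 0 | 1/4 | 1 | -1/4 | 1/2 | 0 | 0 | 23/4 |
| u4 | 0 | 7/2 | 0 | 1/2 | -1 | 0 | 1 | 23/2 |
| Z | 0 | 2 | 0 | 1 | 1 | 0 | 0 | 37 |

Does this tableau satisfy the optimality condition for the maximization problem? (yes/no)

yes

Every Z-row coefficient is ≥ 0, so the tableau is optimal.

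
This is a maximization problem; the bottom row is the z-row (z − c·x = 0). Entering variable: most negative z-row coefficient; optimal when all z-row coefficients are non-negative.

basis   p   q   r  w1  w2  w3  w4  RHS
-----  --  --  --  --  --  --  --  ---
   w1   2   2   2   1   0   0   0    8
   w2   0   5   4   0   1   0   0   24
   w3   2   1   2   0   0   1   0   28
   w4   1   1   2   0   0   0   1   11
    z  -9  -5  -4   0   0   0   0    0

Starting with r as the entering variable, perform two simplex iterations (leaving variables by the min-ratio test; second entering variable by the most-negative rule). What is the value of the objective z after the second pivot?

36

Ratio test on column r — row 1: 8/2 = 4; row 2: 24/4 = 6; row 3: 28/2 = 14; row 4: 11/2 = 11/2. Minimum is 4 at row 1 (w1 leaves); pivot element 2.
Pivot on row 1; the z-row RHS becomes 0 − (-4)·4 = 16.
Next entering variable (most negative z-row entry -5): p.
Ratio test on column p — row 1: 4/1 = 4; row 2: entry -4 ≤ 0; row 3: entry 0 ≤ 0; row 4: entry -1 ≤ 0. Minimum is 4 at row 1 (r leaves); pivot element 1.
After the second pivot the z-row RHS is 16 − (-5)·4 = 36.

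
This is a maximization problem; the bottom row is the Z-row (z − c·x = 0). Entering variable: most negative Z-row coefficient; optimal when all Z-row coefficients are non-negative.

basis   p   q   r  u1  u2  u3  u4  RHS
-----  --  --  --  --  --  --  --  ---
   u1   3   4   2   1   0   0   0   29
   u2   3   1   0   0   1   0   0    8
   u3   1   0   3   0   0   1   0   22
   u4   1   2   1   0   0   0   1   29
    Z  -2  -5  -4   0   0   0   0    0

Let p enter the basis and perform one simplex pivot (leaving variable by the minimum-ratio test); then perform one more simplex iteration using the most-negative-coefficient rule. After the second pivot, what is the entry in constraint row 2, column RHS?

1/3

Ratio test on column p — row 1: 29/3 = 29/3; row 2: 8/3 = 8/3; row 3: 22/1 = 22; row 4: 29/1 = 29. Minimum is 8/3 at row 2 (u2 leaves); pivot element 3.
Divide row 2 by 3; eliminate column p from the other rows.
Second iteration: most negative Z-row entry is -13/3 in column q, so q enters.
Ratio test on column q — row 1: 21/3 = 7; row 2: (8/3)/(1/3) = 8; row 3: entry -1/3 ≤ 0; row 4: (79/3)/(5/3) = 79/5. Minimum is 7 at row 1 (u1 leaves); pivot element 3.
Divide row 1 by 3; eliminate column q from the other rows.
After both pivots, the entry at constraint row 2, column RHS is 1/3.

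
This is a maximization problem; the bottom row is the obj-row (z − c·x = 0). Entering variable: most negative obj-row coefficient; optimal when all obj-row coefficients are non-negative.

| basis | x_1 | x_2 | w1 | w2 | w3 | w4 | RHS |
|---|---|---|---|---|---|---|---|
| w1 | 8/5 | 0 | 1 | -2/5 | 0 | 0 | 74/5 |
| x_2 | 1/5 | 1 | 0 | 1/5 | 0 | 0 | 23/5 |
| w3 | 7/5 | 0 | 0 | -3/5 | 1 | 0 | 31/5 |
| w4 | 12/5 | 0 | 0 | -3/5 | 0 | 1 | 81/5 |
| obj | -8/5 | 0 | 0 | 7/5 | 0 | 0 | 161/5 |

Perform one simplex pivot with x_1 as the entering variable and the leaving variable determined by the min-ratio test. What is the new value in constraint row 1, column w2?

Ratio test on column x_1 — row 1: (74/5)/(8/5) = 37/4; row 2: (23/5)/(1/5) = 23; row 3: (31/5)/(7/5) = 31/7; row 4: (81/5)/(12/5) = 27/4. Minimum is 31/7 at row 3 (w3 leaves); pivot element 7/5.
Divide row 3 by 7/5; eliminate column x_1 from the other rows.
Row 1 update in column w2: -2/5 − (8/5)·(-3/7) = 2/7.

2/7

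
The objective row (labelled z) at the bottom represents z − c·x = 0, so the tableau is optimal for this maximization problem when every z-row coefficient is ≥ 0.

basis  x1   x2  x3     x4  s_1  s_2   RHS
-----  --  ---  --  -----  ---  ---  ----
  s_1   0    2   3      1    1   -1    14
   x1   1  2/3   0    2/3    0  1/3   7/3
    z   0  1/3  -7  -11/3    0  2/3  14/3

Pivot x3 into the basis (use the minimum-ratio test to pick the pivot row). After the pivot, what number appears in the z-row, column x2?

Ratio test on column x3 — row 1: 14/3 = 14/3; row 2: entry 0 ≤ 0. Minimum is 14/3 at row 1 (s_1 leaves); pivot element 3.
Divide row 1 by 3; eliminate column x3 from the other rows.
z-row update in column x2: 1/3 − (-7)·(2/3) = 5.

5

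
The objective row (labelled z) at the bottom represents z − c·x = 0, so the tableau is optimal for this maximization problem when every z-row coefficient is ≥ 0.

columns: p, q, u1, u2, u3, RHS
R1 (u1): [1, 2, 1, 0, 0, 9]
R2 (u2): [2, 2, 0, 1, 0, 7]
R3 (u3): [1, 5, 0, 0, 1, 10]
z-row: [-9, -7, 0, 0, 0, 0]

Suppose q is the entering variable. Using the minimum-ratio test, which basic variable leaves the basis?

Column q entries and ratios — u1: 9/2 = 9/2; u2: 7/2 = 7/2; u3: 10/5 = 2.
Smallest ratio is 2 in the row of u3, so u3 leaves.

u3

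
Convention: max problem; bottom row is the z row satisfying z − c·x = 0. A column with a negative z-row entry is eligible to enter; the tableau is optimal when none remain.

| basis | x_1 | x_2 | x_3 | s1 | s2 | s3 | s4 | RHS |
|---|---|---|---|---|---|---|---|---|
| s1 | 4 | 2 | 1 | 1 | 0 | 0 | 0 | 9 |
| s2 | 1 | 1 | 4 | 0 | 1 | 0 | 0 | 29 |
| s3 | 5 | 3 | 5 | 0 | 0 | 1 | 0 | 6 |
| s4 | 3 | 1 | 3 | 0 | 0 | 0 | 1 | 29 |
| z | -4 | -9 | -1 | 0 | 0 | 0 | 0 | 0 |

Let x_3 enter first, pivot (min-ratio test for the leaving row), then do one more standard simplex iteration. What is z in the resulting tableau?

18

Ratio test on column x_3 — row 1: 9/1 = 9; row 2: 29/4 = 29/4; row 3: 6/5 = 6/5; row 4: 29/3 = 29/3. Minimum is 6/5 at row 3 (s3 leaves); pivot element 5.
Pivot on row 3; the z-row RHS becomes 0 − (-1)·(6/5) = 6/5.
Next entering variable (most negative z-row entry -42/5): x_2.
Ratio test on column x_2 — row 1: (39/5)/(7/5) = 39/7; row 2: entry -7/5 ≤ 0; row 3: (6/5)/(3/5) = 2; row 4: entry -4/5 ≤ 0. Minimum is 2 at row 3 (x_3 leaves); pivot element 3/5.
After the second pivot the z-row RHS is 6/5 − (-42/5)·2 = 18.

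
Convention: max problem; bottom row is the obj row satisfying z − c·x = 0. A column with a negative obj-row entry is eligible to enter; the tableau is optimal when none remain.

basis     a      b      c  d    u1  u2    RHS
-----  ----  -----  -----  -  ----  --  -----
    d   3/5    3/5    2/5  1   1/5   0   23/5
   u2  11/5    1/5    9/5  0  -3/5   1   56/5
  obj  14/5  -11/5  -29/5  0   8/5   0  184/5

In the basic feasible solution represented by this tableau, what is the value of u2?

56/5

u2 is basic (row 2); its value is the RHS of that row, 56/5.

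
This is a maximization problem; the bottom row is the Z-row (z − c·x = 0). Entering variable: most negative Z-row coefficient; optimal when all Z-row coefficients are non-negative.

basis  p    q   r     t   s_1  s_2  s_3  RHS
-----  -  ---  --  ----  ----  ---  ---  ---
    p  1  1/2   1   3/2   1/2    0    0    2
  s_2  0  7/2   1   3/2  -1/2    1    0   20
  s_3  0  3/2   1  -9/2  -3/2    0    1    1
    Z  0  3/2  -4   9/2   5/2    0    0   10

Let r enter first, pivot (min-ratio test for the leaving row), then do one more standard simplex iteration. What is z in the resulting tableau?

Ratio test on column r — row 1: 2/1 = 2; row 2: 20/1 = 20; row 3: 1/1 = 1. Minimum is 1 at row 3 (s_3 leaves); pivot element 1.
Pivot on row 3; the Z-row RHS becomes 10 − (-4)·1 = 14.
Next entering variable (most negative Z-row entry -27/2): t.
Ratio test on column t — row 1: 1/6 = 1/6; row 2: 19/6 = 19/6; row 3: entry -9/2 ≤ 0. Minimum is 1/6 at row 1 (p leaves); pivot element 6.
After the second pivot the Z-row RHS is 14 − (-27/2)·(1/6) = 65/4.

65/4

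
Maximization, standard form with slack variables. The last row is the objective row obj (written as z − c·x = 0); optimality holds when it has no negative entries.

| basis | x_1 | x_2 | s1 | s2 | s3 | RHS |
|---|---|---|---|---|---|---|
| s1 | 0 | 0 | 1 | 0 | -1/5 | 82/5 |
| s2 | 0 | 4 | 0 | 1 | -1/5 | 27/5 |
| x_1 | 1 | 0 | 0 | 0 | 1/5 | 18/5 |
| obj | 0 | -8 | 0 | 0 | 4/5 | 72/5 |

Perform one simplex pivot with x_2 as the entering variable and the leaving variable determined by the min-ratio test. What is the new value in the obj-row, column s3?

2/5

Ratio test on column x_2 — row 1: entry 0 ≤ 0; row 2: (27/5)/4 = 27/20; row 3: entry 0 ≤ 0. Minimum is 27/20 at row 2 (s2 leaves); pivot element 4.
Divide row 2 by 4; eliminate column x_2 from the other rows.
obj-row update in column s3: 4/5 − (-8)·(-1/20) = 2/5.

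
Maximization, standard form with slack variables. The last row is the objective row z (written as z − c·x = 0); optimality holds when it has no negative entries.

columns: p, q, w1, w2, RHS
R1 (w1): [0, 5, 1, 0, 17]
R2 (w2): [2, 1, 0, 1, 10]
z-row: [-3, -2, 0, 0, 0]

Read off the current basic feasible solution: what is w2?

10

w2 is basic (row 2); its value is the RHS of that row, 10.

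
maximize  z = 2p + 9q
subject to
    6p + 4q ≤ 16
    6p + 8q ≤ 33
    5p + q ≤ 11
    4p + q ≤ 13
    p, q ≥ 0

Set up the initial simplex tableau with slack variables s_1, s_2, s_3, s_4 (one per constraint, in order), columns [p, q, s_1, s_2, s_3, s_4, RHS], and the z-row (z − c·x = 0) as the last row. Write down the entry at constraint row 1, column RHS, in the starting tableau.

The RHS of constraint 1 is b_1 = 16.

16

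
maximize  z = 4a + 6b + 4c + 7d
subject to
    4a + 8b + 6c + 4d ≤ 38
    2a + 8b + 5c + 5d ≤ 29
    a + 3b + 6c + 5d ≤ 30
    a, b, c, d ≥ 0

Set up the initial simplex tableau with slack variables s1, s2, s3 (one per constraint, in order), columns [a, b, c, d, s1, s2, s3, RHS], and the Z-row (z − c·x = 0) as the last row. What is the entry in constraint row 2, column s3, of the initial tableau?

Slack s3 belongs to constraint 3; its column is the unit vector e_3, so the entry in row 2 is 0.

0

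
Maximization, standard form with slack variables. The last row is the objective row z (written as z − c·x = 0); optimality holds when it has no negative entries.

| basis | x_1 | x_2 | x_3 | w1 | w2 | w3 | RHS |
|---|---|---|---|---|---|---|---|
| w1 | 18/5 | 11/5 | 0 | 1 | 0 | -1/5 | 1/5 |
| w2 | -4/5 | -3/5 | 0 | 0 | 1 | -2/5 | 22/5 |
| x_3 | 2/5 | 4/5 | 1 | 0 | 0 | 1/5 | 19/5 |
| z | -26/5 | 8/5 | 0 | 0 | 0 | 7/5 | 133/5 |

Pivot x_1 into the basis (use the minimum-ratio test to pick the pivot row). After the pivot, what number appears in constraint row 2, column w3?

Ratio test on column x_1 — row 1: (1/5)/(18/5) = 1/18; row 2: entry -4/5 ≤ 0; row 3: (19/5)/(2/5) = 19/2. Minimum is 1/18 at row 1 (w1 leaves); pivot element 18/5.
Divide row 1 by 18/5; eliminate column x_1 from the other rows.
Row 2 update in column w3: -2/5 − (-4/5)·(-1/18) = -4/9.

-4/9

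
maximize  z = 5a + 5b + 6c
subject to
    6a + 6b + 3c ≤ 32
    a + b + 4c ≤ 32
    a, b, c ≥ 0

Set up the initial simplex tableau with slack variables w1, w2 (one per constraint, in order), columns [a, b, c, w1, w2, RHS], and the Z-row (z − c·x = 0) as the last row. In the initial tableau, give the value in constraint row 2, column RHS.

The RHS of constraint 2 is b_2 = 32.

32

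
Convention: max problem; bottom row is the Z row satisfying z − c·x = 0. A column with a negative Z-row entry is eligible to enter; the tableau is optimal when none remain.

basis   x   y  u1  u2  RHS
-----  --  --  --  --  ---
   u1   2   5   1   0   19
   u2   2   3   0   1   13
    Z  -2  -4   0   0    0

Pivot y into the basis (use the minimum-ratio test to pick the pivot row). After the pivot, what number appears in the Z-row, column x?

Ratio test on column y — row 1: 19/5 = 19/5; row 2: 13/3 = 13/3. Minimum is 19/5 at row 1 (u1 leaves); pivot element 5.
Divide row 1 by 5; eliminate column y from the other rows.
Z-row update in column x: -2 − (-4)·(2/5) = -2/5.

-2/5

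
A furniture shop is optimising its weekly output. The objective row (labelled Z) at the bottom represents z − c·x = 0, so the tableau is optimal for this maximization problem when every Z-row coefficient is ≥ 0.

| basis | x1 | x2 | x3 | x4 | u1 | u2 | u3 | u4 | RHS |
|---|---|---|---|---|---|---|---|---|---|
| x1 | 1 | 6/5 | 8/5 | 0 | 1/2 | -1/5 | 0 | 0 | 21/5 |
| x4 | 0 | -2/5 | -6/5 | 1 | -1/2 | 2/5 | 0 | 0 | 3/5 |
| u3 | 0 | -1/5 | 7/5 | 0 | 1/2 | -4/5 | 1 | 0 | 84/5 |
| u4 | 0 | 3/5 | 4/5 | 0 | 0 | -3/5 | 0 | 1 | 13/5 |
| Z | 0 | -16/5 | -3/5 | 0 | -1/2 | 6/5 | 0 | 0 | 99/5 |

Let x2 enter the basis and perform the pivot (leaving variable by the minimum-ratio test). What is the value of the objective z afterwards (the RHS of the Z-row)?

Ratio test on column x2 — row 1: (21/5)/(6/5) = 7/2; row 2: entry -2/5 ≤ 0; row 3: entry -1/5 ≤ 0; row 4: (13/5)/(3/5) = 13/3. Minimum is 7/2 at row 1 (x1 leaves); pivot element 6/5.
Pivot on row 1; the Z-row RHS becomes 99/5 − (-16/5)·(7/2) = 31.

31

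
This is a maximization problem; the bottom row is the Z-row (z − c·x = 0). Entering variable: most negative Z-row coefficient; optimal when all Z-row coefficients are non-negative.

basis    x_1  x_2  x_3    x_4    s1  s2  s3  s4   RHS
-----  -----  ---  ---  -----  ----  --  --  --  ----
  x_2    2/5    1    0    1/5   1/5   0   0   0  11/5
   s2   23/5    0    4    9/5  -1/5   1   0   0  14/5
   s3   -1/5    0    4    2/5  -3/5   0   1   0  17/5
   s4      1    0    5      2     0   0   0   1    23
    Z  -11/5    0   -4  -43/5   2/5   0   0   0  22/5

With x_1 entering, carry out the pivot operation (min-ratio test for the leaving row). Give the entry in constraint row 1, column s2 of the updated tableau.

Ratio test on column x_1 — row 1: (11/5)/(2/5) = 11/2; row 2: (14/5)/(23/5) = 14/23; row 3: entry -1/5 ≤ 0; row 4: 23/1 = 23. Minimum is 14/23 at row 2 (s2 leaves); pivot element 23/5.
Divide row 2 by 23/5; eliminate column x_1 from the other rows.
Row 1 update in column s2: 0 − (2/5)·(5/23) = -2/23.

-2/23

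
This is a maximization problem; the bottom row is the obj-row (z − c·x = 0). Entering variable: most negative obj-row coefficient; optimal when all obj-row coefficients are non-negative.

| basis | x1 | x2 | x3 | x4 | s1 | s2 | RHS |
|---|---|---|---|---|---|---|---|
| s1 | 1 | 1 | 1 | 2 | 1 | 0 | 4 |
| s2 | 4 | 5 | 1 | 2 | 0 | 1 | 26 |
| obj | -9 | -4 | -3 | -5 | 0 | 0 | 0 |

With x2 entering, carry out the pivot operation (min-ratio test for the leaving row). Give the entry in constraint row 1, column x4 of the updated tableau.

2

Ratio test on column x2 — row 1: 4/1 = 4; row 2: 26/5 = 26/5. Minimum is 4 at row 1 (s1 leaves); pivot element 1.
Divide row 1 by 1; eliminate column x2 from the other rows.
In the new row 1, the x4 entry is the old entry divided by the pivot: 2/1 = 2.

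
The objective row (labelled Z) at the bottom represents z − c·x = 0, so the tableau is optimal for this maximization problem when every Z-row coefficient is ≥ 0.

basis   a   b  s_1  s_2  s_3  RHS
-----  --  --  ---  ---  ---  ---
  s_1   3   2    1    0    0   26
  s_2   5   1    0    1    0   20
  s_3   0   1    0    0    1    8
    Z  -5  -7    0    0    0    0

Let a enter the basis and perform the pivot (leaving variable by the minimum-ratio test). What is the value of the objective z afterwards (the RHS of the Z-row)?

Ratio test on column a — row 1: 26/3 = 26/3; row 2: 20/5 = 4; row 3: entry 0 ≤ 0. Minimum is 4 at row 2 (s_2 leaves); pivot element 5.
Pivot on row 2; the Z-row RHS becomes 0 − (-5)·4 = 20.

20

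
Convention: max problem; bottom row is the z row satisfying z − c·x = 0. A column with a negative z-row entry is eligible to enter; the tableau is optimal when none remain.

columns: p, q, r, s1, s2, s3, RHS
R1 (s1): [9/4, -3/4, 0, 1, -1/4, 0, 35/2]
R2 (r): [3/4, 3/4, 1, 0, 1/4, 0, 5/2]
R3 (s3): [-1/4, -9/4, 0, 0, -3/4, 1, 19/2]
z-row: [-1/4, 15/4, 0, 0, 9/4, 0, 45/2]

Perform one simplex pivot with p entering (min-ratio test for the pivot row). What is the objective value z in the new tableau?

Ratio test on column p — row 1: (35/2)/(9/4) = 70/9; row 2: (5/2)/(3/4) = 10/3; row 3: entry -1/4 ≤ 0. Minimum is 10/3 at row 2 (r leaves); pivot element 3/4.
Pivot on row 2; the z-row RHS becomes 45/2 − (-1/4)·(10/3) = 70/3.

70/3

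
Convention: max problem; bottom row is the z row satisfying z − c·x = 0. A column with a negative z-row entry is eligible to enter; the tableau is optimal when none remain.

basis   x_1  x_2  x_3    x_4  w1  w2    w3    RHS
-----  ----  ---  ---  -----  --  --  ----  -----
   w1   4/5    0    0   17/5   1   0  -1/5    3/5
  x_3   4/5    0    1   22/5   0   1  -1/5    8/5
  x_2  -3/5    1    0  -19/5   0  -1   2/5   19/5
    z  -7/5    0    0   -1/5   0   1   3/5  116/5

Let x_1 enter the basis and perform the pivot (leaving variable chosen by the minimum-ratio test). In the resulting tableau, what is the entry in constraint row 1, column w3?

-1/4

Ratio test on column x_1 — row 1: (3/5)/(4/5) = 3/4; row 2: (8/5)/(4/5) = 2; row 3: entry -3/5 ≤ 0. Minimum is 3/4 at row 1 (w1 leaves); pivot element 4/5.
Divide row 1 by 4/5; eliminate column x_1 from the other rows.
In the new row 1, the w3 entry is the old entry divided by the pivot: (-1/5)/(4/5) = -1/4.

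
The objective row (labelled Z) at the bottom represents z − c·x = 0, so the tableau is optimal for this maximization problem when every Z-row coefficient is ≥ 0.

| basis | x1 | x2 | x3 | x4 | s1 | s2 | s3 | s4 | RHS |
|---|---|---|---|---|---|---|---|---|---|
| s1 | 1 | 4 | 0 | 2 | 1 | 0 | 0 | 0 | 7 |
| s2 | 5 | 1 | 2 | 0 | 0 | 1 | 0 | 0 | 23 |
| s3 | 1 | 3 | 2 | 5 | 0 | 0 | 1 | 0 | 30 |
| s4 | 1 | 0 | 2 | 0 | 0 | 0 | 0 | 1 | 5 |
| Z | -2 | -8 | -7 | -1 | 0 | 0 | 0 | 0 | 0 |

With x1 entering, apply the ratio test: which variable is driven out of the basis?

s2

Column x1 entries and ratios — s1: 7/1 = 7; s2: 23/5 = 23/5; s3: 30/1 = 30; s4: 5/1 = 5.
Smallest ratio is 23/5 in the row of s2, so s2 leaves.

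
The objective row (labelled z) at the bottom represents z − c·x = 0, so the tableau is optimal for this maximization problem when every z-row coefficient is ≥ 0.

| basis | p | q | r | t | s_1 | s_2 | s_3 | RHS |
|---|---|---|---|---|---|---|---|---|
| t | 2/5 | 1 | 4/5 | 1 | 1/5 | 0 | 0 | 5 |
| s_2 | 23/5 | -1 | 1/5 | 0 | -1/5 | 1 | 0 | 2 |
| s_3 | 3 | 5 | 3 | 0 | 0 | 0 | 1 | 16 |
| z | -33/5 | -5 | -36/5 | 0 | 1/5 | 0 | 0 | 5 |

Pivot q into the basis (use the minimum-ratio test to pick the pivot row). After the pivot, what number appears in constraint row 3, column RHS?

Ratio test on column q — row 1: 5/1 = 5; row 2: entry -1 ≤ 0; row 3: 16/5 = 16/5. Minimum is 16/5 at row 3 (s_3 leaves); pivot element 5.
Divide row 3 by 5; eliminate column q from the other rows.
In the new row 3, the RHS entry is the old entry divided by the pivot: 16/5 = 16/5.

16/5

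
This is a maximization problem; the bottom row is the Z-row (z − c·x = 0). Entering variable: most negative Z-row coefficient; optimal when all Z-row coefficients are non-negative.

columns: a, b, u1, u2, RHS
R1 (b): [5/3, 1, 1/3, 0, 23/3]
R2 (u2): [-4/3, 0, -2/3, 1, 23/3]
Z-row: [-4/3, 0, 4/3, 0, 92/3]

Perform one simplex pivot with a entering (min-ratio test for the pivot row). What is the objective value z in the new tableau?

Ratio test on column a — row 1: (23/3)/(5/3) = 23/5; row 2: entry -4/3 ≤ 0. Minimum is 23/5 at row 1 (b leaves); pivot element 5/3.
Pivot on row 1; the Z-row RHS becomes 92/3 − (-4/3)·(23/5) = 184/5.

184/5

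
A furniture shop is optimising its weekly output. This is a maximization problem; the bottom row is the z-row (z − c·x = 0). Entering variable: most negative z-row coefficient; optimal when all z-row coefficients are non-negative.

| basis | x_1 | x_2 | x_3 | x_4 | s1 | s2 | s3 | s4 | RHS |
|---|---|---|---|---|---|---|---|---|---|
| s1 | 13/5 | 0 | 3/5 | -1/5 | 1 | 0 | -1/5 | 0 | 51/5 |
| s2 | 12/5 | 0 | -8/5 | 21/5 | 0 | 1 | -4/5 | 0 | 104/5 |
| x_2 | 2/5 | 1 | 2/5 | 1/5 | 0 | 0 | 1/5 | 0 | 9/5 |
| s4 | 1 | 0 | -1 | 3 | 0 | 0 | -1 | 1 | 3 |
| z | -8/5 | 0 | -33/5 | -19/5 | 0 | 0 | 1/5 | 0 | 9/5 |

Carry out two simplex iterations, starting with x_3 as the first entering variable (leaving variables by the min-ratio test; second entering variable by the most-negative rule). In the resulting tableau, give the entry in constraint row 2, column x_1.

8/7

Ratio test on column x_3 — row 1: (51/5)/(3/5) = 17; row 2: entry -8/5 ≤ 0; row 3: (9/5)/(2/5) = 9/2; row 4: entry -1 ≤ 0. Minimum is 9/2 at row 3 (x_2 leaves); pivot element 2/5.
Divide row 3 by 2/5; eliminate column x_3 from the other rows.
Second iteration: most negative z-row entry is -1/2 in column x_4, so x_4 enters.
Ratio test on column x_4 — row 1: entry -1/2 ≤ 0; row 2: 28/5 = 28/5; row 3: (9/2)/(1/2) = 9; row 4: (15/2)/(7/2) = 15/7. Minimum is 15/7 at row 4 (s4 leaves); pivot element 7/2.
Divide row 4 by 7/2; eliminate column x_4 from the other rows.
After both pivots, the entry at constraint row 2, column x_1 is 8/7.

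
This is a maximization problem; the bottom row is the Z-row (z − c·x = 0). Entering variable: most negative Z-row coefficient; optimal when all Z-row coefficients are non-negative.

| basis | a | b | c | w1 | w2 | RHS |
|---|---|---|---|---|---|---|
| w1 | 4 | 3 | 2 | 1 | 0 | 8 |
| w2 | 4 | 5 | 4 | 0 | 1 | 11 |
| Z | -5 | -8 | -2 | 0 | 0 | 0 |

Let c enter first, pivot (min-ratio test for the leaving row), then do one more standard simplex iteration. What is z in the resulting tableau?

88/5

Ratio test on column c — row 1: 8/2 = 4; row 2: 11/4 = 11/4. Minimum is 11/4 at row 2 (w2 leaves); pivot element 4.
Pivot on row 2; the Z-row RHS becomes 0 − (-2)·(11/4) = 11/2.
Next entering variable (most negative Z-row entry -11/2): b.
Ratio test on column b — row 1: (5/2)/(1/2) = 5; row 2: (11/4)/(5/4) = 11/5. Minimum is 11/5 at row 2 (c leaves); pivot element 5/4.
After the second pivot the Z-row RHS is 11/2 − (-11/2)·(11/5) = 88/5.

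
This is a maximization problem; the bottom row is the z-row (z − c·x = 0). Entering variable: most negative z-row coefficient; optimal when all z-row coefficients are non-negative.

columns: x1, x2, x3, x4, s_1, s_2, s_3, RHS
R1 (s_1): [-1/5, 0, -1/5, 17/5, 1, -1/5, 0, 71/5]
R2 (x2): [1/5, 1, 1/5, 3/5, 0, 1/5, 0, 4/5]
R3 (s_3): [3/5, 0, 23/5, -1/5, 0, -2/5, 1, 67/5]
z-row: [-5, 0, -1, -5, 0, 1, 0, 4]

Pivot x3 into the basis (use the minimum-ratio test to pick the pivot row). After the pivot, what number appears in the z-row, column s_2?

21/23

Ratio test on column x3 — row 1: entry -1/5 ≤ 0; row 2: (4/5)/(1/5) = 4; row 3: (67/5)/(23/5) = 67/23. Minimum is 67/23 at row 3 (s_3 leaves); pivot element 23/5.
Divide row 3 by 23/5; eliminate column x3 from the other rows.
z-row update in column s_2: 1 − (-1)·(-2/23) = 21/23.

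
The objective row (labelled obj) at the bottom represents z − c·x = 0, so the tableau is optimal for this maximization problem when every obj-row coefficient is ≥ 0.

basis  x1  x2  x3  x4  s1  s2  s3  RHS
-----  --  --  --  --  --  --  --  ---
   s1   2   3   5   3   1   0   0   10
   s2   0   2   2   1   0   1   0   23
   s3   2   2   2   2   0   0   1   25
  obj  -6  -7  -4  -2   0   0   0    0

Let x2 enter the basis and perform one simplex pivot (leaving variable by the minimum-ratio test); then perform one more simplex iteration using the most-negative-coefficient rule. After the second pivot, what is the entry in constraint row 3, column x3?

-3

Ratio test on column x2 — row 1: 10/3 = 10/3; row 2: 23/2 = 23/2; row 3: 25/2 = 25/2. Minimum is 10/3 at row 1 (s1 leaves); pivot element 3.
Divide row 1 by 3; eliminate column x2 from the other rows.
Second iteration: most negative obj-row entry is -4/3 in column x1, so x1 enters.
Ratio test on column x1 — row 1: (10/3)/(2/3) = 5; row 2: entry -4/3 ≤ 0; row 3: (55/3)/(2/3) = 55/2. Minimum is 5 at row 1 (x2 leaves); pivot element 2/3.
Divide row 1 by 2/3; eliminate column x1 from the other rows.
After both pivots, the entry at constraint row 3, column x3 is -3.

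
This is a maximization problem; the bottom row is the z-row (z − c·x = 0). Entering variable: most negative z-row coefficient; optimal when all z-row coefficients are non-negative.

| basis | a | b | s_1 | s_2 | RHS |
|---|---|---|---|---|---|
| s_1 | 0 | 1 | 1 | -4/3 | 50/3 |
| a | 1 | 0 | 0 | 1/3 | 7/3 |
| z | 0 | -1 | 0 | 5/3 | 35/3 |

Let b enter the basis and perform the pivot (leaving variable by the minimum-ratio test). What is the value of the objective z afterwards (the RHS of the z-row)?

Ratio test on column b — row 1: (50/3)/1 = 50/3; row 2: entry 0 ≤ 0. Minimum is 50/3 at row 1 (s_1 leaves); pivot element 1.
Pivot on row 1; the z-row RHS becomes 35/3 − (-1)·(50/3) = 85/3.

85/3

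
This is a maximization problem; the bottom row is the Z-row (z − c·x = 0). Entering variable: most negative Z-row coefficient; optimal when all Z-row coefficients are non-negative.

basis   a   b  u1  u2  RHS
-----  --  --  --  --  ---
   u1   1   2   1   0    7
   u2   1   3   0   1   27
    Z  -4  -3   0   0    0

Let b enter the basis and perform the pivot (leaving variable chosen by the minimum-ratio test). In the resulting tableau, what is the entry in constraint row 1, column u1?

Ratio test on column b — row 1: 7/2 = 7/2; row 2: 27/3 = 9. Minimum is 7/2 at row 1 (u1 leaves); pivot element 2.
Divide row 1 by 2; eliminate column b from the other rows.
In the new row 1, the u1 entry is the old entry divided by the pivot: 1/2 = 1/2.

1/2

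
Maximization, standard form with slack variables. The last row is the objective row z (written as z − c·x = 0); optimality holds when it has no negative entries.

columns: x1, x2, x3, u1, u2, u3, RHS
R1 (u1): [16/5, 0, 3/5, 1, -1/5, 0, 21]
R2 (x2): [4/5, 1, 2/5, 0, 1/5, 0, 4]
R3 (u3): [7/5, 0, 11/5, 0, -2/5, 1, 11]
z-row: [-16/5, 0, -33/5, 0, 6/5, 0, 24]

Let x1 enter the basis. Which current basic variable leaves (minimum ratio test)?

Column x1 entries and ratios — u1: 21/(16/5) = 105/16; x2: 4/(4/5) = 5; u3: 11/(7/5) = 55/7.
Smallest ratio is 5 in the row of x2, so x2 leaves.

x2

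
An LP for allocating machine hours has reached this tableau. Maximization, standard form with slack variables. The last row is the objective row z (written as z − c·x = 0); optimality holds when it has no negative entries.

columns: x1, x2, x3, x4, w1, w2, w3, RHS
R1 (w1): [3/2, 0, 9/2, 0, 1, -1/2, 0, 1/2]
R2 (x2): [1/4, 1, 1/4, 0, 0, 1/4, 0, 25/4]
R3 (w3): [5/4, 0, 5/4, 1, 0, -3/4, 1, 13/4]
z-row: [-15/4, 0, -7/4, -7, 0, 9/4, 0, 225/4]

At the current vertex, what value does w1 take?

1/2

w1 is basic (row 1); its value is the RHS of that row, 1/2.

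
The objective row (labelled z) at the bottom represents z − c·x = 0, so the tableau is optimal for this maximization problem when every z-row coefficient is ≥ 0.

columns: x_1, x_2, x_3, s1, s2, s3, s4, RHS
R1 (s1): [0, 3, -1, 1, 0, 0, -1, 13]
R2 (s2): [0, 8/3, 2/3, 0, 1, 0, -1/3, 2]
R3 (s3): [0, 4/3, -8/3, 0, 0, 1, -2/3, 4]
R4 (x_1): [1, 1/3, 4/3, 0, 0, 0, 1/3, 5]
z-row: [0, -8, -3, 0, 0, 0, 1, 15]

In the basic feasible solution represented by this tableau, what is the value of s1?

13

s1 is basic (row 1); its value is the RHS of that row, 13.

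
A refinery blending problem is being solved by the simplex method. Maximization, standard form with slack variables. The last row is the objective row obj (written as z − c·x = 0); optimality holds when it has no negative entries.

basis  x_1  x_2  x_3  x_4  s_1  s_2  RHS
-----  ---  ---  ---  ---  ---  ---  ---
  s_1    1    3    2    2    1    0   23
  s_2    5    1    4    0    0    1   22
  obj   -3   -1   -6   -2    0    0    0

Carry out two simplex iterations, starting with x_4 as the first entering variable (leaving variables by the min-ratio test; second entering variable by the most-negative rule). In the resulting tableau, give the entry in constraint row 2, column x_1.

Ratio test on column x_4 — row 1: 23/2 = 23/2; row 2: entry 0 ≤ 0. Minimum is 23/2 at row 1 (s_1 leaves); pivot element 2.
Divide row 1 by 2; eliminate column x_4 from the other rows.
Second iteration: most negative obj-row entry is -4 in column x_3, so x_3 enters.
Ratio test on column x_3 — row 1: (23/2)/1 = 23/2; row 2: 22/4 = 11/2. Minimum is 11/2 at row 2 (s_2 leaves); pivot element 4.
Divide row 2 by 4; eliminate column x_3 from the other rows.
After both pivots, the entry at constraint row 2, column x_1 is 5/4.

5/4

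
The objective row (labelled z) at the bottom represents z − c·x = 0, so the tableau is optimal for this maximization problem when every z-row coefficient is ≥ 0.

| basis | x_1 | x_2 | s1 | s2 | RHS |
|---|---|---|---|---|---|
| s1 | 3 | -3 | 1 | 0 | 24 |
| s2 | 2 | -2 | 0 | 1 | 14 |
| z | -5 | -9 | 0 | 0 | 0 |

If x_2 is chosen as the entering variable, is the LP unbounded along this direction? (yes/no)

Every constraint-row entry in column x_2 is ≤ 0, so increasing x_2 is unbounded.

yes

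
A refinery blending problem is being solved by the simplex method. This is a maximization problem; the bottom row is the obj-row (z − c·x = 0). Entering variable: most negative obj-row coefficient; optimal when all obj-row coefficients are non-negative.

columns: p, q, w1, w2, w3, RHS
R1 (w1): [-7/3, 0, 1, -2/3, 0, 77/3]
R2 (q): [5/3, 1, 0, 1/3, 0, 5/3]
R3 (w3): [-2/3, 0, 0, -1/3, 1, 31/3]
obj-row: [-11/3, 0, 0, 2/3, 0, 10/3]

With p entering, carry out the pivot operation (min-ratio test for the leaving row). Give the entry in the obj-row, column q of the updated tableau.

Ratio test on column p — row 1: entry -7/3 ≤ 0; row 2: (5/3)/(5/3) = 1; row 3: entry -2/3 ≤ 0. Minimum is 1 at row 2 (q leaves); pivot element 5/3.
Divide row 2 by 5/3; eliminate column p from the other rows.
obj-row update in column q: 0 − (-11/3)·(3/5) = 11/5.

11/5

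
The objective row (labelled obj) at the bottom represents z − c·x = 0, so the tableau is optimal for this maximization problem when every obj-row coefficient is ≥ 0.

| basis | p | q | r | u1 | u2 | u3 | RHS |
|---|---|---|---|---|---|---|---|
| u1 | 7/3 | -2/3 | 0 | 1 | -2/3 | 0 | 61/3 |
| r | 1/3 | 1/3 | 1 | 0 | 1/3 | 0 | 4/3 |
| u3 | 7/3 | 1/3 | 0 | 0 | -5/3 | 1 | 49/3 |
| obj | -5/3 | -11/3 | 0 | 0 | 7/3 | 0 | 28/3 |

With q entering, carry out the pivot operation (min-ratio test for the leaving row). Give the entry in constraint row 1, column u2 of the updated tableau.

Ratio test on column q — row 1: entry -2/3 ≤ 0; row 2: (4/3)/(1/3) = 4; row 3: (49/3)/(1/3) = 49. Minimum is 4 at row 2 (r leaves); pivot element 1/3.
Divide row 2 by 1/3; eliminate column q from the other rows.
Row 1 update in column u2: -2/3 − (-2/3)·1 = 0.

0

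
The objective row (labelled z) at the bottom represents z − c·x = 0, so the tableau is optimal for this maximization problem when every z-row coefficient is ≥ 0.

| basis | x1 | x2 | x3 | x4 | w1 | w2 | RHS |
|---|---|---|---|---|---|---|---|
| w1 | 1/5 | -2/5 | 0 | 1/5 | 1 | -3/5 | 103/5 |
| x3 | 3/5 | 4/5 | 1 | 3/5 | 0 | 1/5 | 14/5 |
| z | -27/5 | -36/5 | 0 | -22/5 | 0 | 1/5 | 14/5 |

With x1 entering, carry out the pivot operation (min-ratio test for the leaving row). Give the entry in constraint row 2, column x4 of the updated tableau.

1

Ratio test on column x1 — row 1: (103/5)/(1/5) = 103; row 2: (14/5)/(3/5) = 14/3. Minimum is 14/3 at row 2 (x3 leaves); pivot element 3/5.
Divide row 2 by 3/5; eliminate column x1 from the other rows.
In the new row 2, the x4 entry is the old entry divided by the pivot: (3/5)/(3/5) = 1.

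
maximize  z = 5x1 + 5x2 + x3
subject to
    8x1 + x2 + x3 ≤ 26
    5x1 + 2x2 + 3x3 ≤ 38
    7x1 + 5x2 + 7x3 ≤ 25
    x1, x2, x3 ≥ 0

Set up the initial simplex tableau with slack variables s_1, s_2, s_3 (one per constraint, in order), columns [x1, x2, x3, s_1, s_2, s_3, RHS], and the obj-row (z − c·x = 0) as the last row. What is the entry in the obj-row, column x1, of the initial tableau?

The obj-row carries the negated objective coefficients: the x1 entry is -5.

-5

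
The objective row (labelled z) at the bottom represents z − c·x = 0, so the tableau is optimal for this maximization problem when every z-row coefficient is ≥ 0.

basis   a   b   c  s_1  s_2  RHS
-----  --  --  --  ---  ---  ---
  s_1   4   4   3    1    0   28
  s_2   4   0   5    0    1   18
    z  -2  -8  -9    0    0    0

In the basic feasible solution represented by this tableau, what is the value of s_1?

28

s_1 is basic (row 1); its value is the RHS of that row, 28.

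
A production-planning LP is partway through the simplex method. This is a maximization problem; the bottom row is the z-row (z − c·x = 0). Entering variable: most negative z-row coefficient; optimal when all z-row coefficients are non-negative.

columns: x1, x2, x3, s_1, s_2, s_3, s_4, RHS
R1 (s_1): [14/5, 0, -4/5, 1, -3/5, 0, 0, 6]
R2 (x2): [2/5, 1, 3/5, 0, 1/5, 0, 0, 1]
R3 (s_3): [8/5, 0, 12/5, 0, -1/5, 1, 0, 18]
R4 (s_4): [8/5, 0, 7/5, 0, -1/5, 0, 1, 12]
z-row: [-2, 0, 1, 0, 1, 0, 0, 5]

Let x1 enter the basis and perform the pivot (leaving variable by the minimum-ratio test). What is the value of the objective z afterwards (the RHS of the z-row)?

65/7

Ratio test on column x1 — row 1: 6/(14/5) = 15/7; row 2: 1/(2/5) = 5/2; row 3: 18/(8/5) = 45/4; row 4: 12/(8/5) = 15/2. Minimum is 15/7 at row 1 (s_1 leaves); pivot element 14/5.
Pivot on row 1; the z-row RHS becomes 5 − (-2)·(15/7) = 65/7.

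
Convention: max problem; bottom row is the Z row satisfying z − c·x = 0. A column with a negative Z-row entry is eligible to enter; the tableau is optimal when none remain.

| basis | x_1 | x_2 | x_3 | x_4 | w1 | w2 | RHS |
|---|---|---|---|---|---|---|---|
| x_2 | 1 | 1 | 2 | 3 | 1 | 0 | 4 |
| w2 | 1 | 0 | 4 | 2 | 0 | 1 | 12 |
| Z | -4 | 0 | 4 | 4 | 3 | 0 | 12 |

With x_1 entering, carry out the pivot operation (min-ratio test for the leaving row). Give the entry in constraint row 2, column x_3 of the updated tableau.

2

Ratio test on column x_1 — row 1: 4/1 = 4; row 2: 12/1 = 12. Minimum is 4 at row 1 (x_2 leaves); pivot element 1.
Divide row 1 by 1; eliminate column x_1 from the other rows.
Row 2 update in column x_3: 4 − 1·2 = 2.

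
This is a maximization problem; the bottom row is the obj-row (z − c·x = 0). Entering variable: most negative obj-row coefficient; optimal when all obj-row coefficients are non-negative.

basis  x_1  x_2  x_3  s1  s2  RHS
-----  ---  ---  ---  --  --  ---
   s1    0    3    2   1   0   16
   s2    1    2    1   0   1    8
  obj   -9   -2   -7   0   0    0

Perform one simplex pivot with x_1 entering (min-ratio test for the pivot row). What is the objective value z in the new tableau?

72

Ratio test on column x_1 — row 1: entry 0 ≤ 0; row 2: 8/1 = 8. Minimum is 8 at row 2 (s2 leaves); pivot element 1.
Pivot on row 2; the obj-row RHS becomes 0 − (-9)·8 = 72.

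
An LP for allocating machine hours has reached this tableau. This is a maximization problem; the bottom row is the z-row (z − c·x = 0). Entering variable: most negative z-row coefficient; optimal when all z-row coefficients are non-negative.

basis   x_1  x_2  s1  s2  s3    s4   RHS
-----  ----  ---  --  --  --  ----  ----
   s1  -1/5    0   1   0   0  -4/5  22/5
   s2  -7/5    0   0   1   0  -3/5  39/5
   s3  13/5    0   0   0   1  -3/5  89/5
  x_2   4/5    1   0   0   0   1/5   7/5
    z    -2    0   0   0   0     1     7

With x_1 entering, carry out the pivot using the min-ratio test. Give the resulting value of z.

21/2

Ratio test on column x_1 — row 1: entry -1/5 ≤ 0; row 2: entry -7/5 ≤ 0; row 3: (89/5)/(13/5) = 89/13; row 4: (7/5)/(4/5) = 7/4. Minimum is 7/4 at row 4 (x_2 leaves); pivot element 4/5.
Pivot on row 4; the z-row RHS becomes 7 − (-2)·(7/4) = 21/2.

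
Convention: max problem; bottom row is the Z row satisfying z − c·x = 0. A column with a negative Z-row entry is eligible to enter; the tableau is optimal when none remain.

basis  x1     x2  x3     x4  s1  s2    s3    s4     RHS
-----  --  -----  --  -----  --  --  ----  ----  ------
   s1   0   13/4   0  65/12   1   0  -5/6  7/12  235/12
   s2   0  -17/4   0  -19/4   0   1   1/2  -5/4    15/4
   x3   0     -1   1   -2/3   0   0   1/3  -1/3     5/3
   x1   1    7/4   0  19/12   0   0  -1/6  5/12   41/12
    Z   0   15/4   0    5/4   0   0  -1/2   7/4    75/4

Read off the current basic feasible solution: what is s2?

15/4

s2 is basic (row 2); its value is the RHS of that row, 15/4.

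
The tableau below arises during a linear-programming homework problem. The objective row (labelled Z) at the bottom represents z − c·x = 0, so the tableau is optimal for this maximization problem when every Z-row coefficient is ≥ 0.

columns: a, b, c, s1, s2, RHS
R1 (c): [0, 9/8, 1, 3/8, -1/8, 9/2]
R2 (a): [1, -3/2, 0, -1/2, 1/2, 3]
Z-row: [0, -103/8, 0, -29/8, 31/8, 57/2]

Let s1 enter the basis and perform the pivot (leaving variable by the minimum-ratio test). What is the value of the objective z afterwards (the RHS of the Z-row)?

Ratio test on column s1 — row 1: (9/2)/(3/8) = 12; row 2: entry -1/2 ≤ 0. Minimum is 12 at row 1 (c leaves); pivot element 3/8.
Pivot on row 1; the Z-row RHS becomes 57/2 − (-29/8)·12 = 72.

72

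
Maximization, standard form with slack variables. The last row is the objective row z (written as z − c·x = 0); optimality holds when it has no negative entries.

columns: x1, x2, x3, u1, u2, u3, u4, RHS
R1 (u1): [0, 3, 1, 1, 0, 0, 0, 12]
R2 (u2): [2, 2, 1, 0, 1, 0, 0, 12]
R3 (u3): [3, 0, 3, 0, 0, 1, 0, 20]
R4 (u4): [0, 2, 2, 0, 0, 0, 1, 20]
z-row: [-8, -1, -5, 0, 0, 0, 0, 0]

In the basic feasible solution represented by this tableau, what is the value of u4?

20

u4 is basic (row 4); its value is the RHS of that row, 20.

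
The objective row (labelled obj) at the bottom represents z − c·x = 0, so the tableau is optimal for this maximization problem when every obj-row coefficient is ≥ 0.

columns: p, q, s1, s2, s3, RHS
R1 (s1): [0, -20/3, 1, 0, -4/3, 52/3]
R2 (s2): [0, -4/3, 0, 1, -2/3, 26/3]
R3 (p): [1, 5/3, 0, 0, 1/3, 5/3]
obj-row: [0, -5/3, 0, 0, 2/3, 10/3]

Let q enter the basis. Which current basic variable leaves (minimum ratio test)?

p

Column q entries and ratios — s1: -20/3 ≤ 0, skip; s2: -4/3 ≤ 0, skip; p: (5/3)/(5/3) = 1.
Smallest ratio is 1 in the row of p, so p leaves.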